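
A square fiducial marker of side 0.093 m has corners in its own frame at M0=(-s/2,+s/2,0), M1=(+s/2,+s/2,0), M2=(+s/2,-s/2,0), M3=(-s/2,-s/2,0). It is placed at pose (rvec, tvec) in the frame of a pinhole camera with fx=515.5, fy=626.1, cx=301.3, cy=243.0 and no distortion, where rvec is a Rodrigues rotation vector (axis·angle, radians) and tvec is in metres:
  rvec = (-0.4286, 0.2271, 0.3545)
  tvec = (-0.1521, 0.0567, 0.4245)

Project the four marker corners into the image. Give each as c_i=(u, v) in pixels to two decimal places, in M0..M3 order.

Intrinsics K: fx=515.5, fy=626.1, cx=301.3, cy=243.0
Marker side s = 0.093 m; corners in marker frame (Z=0):
  M0 = (-0.0465, +0.0465, 0)
  M1 = (+0.0465, +0.0465, 0)
  M2 = (+0.0465, -0.0465, 0)
  M3 = (-0.0465, -0.0465, 0)
rvec = (-0.4286, 0.2271, 0.3545), |rvec| = θ = 0.60079 rad = 34.422°
Rodrigues: sinθ=0.56529, 1−cosθ=0.17511; R = I + sinθ·[k]× + (1−cosθ)·[k]×²:
    [+0.91401 -0.38078 +0.13997]
    [+0.28633 +0.84991 +0.44234]
    [-0.28739 -0.36422 +0.88586]
t = (-0.1521, 0.0567, 0.4245) m
M0: Pc = R·M0+t = (-0.21231, +0.08291, +0.42093); u = 515.5·(-0.21231)/0.42093 + 301.3 = 41.2918, v = 626.1·(+0.08291)/0.42093 + 243.0 = 366.3174
M1: Pc = R·M1+t = (-0.12730, +0.10954, +0.39420); u = 515.5·(-0.12730)/0.39420 + 301.3 = 134.8222, v = 626.1·(+0.10954)/0.39420 + 243.0 = 416.9731
M2: Pc = R·M2+t = (-0.09189, +0.03049, +0.42807); u = 515.5·(-0.09189)/0.42807 + 301.3 = 190.6400, v = 626.1·(+0.03049)/0.42807 + 243.0 = 287.6000
M3: Pc = R·M3+t = (-0.17690, +0.00386, +0.45480); u = 515.5·(-0.17690)/0.45480 + 301.3 = 100.7953, v = 626.1·(+0.00386)/0.45480 + 243.0 = 248.3200

c0=(41.29, 366.32) c1=(134.82, 416.97) c2=(190.64, 287.60) c3=(100.80, 248.32)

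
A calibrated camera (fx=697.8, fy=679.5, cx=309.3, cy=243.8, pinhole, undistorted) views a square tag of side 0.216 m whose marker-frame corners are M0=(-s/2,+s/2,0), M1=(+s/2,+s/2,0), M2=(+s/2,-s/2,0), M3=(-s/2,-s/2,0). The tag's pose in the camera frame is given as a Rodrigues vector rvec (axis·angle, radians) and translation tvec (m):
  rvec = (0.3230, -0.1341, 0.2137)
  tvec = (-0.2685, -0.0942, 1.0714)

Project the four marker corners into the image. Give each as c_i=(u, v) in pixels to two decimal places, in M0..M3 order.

c0=(53.67, 234.84) c1=(191.94, 259.52) c2=(217.42, 131.87) c3=(71.27, 101.18)

Intrinsics K: fx=697.8, fy=679.5, cx=309.3, cy=243.8
Marker side s = 0.216 m; corners in marker frame (Z=0):
  M0 = (-0.1080, +0.1080, 0)
  M1 = (+0.1080, +0.1080, 0)
  M2 = (+0.1080, -0.1080, 0)
  M3 = (-0.1080, -0.1080, 0)
rvec = (0.3230, -0.1341, 0.2137), |rvec| = θ = 0.40985 rad = 23.483°
Rodrigues: sinθ=0.39847, 1−cosθ=0.08282; R = I + sinθ·[k]× + (1−cosθ)·[k]×²:
    [+0.96862 -0.22912 -0.09634]
    [+0.18641 +0.92605 -0.32816]
    [+0.16441 +0.29990 +0.93970]
t = (-0.2685, -0.0942, 1.0714) m
M0: Pc = R·M0+t = (-0.39786, -0.01432, +1.08603); u = 697.8·(-0.39786)/1.08603 + 309.3 = 53.6689, v = 679.5·(-0.01432)/1.08603 + 243.8 = 234.8407
M1: Pc = R·M1+t = (-0.18863, +0.02595, +1.12155); u = 697.8·(-0.18863)/1.12155 + 309.3 = 191.9359, v = 679.5·(+0.02595)/1.12155 + 243.8 = 259.5193
M2: Pc = R·M2+t = (-0.13914, -0.17408, +1.05677); u = 697.8·(-0.13914)/1.05677 + 309.3 = 217.4210, v = 679.5·(-0.17408)/1.05677 + 243.8 = 131.8664
M3: Pc = R·M3+t = (-0.34837, -0.21435, +1.02125); u = 697.8·(-0.34837)/1.02125 + 309.3 = 71.2697, v = 679.5·(-0.21435)/1.02125 + 243.8 = 101.1835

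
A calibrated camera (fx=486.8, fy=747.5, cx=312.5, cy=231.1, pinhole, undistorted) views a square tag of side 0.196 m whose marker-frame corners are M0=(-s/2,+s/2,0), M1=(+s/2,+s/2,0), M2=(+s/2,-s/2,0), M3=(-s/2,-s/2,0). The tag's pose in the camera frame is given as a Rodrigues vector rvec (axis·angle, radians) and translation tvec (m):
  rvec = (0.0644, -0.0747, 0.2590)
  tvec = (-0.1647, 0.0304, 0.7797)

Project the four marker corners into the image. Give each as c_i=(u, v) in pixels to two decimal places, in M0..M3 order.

c0=(134.27, 327.41) c1=(253.86, 372.26) c2=(284.54, 193.55) c3=(163.95, 144.33)

Intrinsics K: fx=486.8, fy=747.5, cx=312.5, cy=231.1
Marker side s = 0.196 m; corners in marker frame (Z=0):
  M0 = (-0.0980, +0.0980, 0)
  M1 = (+0.0980, +0.0980, 0)
  M2 = (+0.0980, -0.0980, 0)
  M3 = (-0.0980, -0.0980, 0)
rvec = (0.0644, -0.0747, 0.2590), |rvec| = θ = 0.27714 rad = 15.879°
Rodrigues: sinθ=0.27361, 1−cosθ=0.03816; R = I + sinθ·[k]× + (1−cosθ)·[k]×²:
    [+0.96390 -0.25809 -0.06546]
    [+0.25331 +0.96461 -0.07319]
    [+0.08203 +0.05397 +0.99517]
t = (-0.1647, 0.0304, 0.7797) m
M0: Pc = R·M0+t = (-0.28445, +0.10011, +0.77695); u = 486.8·(-0.28445)/0.77695 + 312.5 = 134.2739, v = 747.5·(+0.10011)/0.77695 + 231.1 = 327.4135
M1: Pc = R·M1+t = (-0.09553, +0.14976, +0.79303); u = 486.8·(-0.09553)/0.79303 + 312.5 = 253.8588, v = 747.5·(+0.14976)/0.79303 + 231.1 = 372.2586
M2: Pc = R·M2+t = (-0.04495, -0.03931, +0.78245); u = 486.8·(-0.04495)/0.78245 + 312.5 = 284.5375, v = 747.5·(-0.03931)/0.78245 + 231.1 = 193.5478
M3: Pc = R·M3+t = (-0.23387, -0.08896, +0.76637); u = 486.8·(-0.23387)/0.76637 + 312.5 = 163.9457, v = 747.5·(-0.08896)/0.76637 + 231.1 = 144.3344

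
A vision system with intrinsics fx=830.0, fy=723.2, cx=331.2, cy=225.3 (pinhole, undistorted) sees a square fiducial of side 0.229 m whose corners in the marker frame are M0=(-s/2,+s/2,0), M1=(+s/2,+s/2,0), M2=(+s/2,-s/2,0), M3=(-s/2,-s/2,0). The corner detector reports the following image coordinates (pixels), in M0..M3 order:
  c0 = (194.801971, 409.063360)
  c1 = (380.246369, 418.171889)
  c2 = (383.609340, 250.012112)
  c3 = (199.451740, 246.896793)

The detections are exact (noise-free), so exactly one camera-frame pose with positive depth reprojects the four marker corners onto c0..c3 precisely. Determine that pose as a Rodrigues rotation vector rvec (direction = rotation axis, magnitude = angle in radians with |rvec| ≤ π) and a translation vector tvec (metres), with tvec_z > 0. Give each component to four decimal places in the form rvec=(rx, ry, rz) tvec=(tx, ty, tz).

Intrinsics K: fx=830.0, fy=723.2, cx=331.2, cy=225.3
Marker side s = 0.229 m; corners in marker frame (Z=0):
  M0 = (-0.1145, +0.1145, 0)
  M1 = (+0.1145, +0.1145, 0)
  M2 = (+0.1145, -0.1145, 0)
  M3 = (-0.1145, -0.1145, 0)
Detected image corners:
  c0 = (194.801971, 409.063360) px
  c1 = (380.246369, 418.171889) px
  c2 = (383.609340, 250.012112) px
  c3 = (199.451740, 246.896793) px
Planar DLT: solve 8×8 A·h = b for H (H[2,2]=1):
  H  [+761.46511 -27.33598 +287.87190]
  H  [-25.40171 +709.80707 +330.66129]
  H  [-0.15721 -0.03381 +1.00000]
B = K⁻¹H; ‖b₁‖=0.992782, ‖b₂‖=0.992782; λ = 2/(‖b₁‖+‖b₂‖) = 1.007271, sign → tz>0 ⇒ λ=+1.007271
r₁ = λ·B[:,0] = (+0.98728,+0.01395,-0.15835); r₂ = λ·B[:,1] = (-0.01958,+0.99923,-0.03406)
r₃ = r₁×r₂ = (+0.15775,+0.03673,+0.98680); SVD([r₁ r₂ r₃]) → R = UVᵀ:
  R  [+0.98728 -0.01958 +0.15775]
  R  [+0.01395 +0.99923 +0.03673]
  R  [-0.15835 -0.03406 +0.98680]
t = (-0.05258, +0.14675, +1.00727) m
tr R = 2.973308; θ = arccos((tr R − 1)/2) = 0.163558 rad = 9.371°
axis k = ((R−Rᵀ)₃₂, (R−Rᵀ)₁₃, (R−Rᵀ)₂₁) / (2 sinθ) = (-0.217372, +0.970642, +0.102973)
rvec = θ·k = (-0.035553, +0.158757, +0.016842)

rvec=(-0.0356, 0.1588, 0.0168) tvec=(-0.0526, 0.1467, 1.0073)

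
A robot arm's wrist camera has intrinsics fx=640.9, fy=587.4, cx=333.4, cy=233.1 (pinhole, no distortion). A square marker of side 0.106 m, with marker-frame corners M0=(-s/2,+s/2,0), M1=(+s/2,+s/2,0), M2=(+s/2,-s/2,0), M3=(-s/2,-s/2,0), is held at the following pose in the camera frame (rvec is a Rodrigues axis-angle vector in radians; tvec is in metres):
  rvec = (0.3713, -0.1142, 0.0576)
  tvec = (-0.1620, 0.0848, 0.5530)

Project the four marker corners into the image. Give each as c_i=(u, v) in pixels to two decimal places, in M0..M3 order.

c0=(85.61, 370.45) c1=(207.64, 371.17) c2=(208.48, 273.70) c3=(77.68, 270.54)

Intrinsics K: fx=640.9, fy=587.4, cx=333.4, cy=233.1
Marker side s = 0.106 m; corners in marker frame (Z=0):
  M0 = (-0.0530, +0.0530, 0)
  M1 = (+0.0530, +0.0530, 0)
  M2 = (+0.0530, -0.0530, 0)
  M3 = (-0.0530, -0.0530, 0)
rvec = (0.3713, -0.1142, 0.0576), |rvec| = θ = 0.39271 rad = 22.501°
Rodrigues: sinθ=0.38270, 1−cosθ=0.07613; R = I + sinθ·[k]× + (1−cosθ)·[k]×²:
    [+0.99192 -0.07706 -0.10073]
    [+0.03520 +0.93031 -0.36508]
    [+0.12184 +0.35858 +0.92551]
t = (-0.1620, 0.0848, 0.5530) m
M0: Pc = R·M0+t = (-0.21866, +0.13224, +0.56555); u = 640.9·(-0.21866)/0.56555 + 333.4 = 85.6102, v = 587.4·(+0.13224)/0.56555 + 233.1 = 370.4507
M1: Pc = R·M1+t = (-0.11351, +0.13597, +0.57846); u = 640.9·(-0.11351)/0.57846 + 333.4 = 207.6356, v = 587.4·(+0.13597)/0.57846 + 233.1 = 371.1730
M2: Pc = R·M2+t = (-0.10534, +0.03736, +0.54045); u = 640.9·(-0.10534)/0.54045 + 333.4 = 208.4773, v = 587.4·(+0.03736)/0.54045 + 233.1 = 273.7044
M3: Pc = R·M3+t = (-0.21049, +0.03363, +0.52754); u = 640.9·(-0.21049)/0.52754 + 333.4 = 77.6805, v = 587.4·(+0.03363)/0.52754 + 233.1 = 270.5438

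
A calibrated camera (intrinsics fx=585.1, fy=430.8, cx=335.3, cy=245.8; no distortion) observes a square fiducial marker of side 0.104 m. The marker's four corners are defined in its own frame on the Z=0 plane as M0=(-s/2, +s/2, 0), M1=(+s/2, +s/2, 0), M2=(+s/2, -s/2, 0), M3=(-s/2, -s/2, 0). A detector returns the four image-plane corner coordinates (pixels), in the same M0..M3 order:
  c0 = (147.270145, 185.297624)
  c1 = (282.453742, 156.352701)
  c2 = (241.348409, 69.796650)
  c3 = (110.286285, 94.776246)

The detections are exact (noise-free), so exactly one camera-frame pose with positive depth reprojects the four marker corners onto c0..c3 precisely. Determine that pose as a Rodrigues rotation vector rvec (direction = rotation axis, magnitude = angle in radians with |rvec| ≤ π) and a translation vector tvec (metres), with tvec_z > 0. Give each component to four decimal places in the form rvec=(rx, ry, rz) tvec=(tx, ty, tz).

rvec=(-0.1964, -0.1105, -0.3255) tvec=(-0.1061, -0.1245, 0.4458)

Intrinsics K: fx=585.1, fy=430.8, cx=335.3, cy=245.8
Marker side s = 0.104 m; corners in marker frame (Z=0):
  M0 = (-0.0520, +0.0520, 0)
  M1 = (+0.0520, +0.0520, 0)
  M2 = (+0.0520, -0.0520, 0)
  M3 = (-0.0520, -0.0520, 0)
Detected image corners:
  c0 = (147.270145, 185.297624) px
  c1 = (282.453742, 156.352701) px
  c2 = (241.348409, 69.796650) px
  c3 = (110.286285, 94.776246) px
Planar DLT: solve 8×8 A·h = b for H (H[2,2]=1):
  H  [+1340.59337 +299.71800 +196.02478]
  H  [-219.36765 +801.76485 +125.44100]
  H  [+0.31211 -0.38923 +1.00000]
B = K⁻¹H; ‖b₁‖=2.243180, ‖b₂‖=2.243180; λ = 2/(‖b₁‖+‖b₂‖) = 0.445796, sign → tz>0 ⇒ λ=+0.445796
r₁ = λ·B[:,0] = (+0.94168,-0.30639,+0.13914); r₂ = λ·B[:,1] = (+0.32780,+0.92868,-0.17352)
r₃ = r₁×r₂ = (-0.07605,+0.20901,+0.97495); SVD([r₁ r₂ r₃]) → R = UVᵀ:
  R  [+0.94168 +0.32780 -0.07605]
  R  [-0.30639 +0.92868 +0.20901]
  R  [+0.13914 -0.17352 +0.97495]
t = (-0.10612, -0.12455, +0.44580) m
tr R = 2.845312; θ = arccos((tr R − 1)/2) = 0.395883 rad = 22.682°
axis k = ((R−Rᵀ)₃₂, (R−Rᵀ)₁₃, (R−Rᵀ)₂₁) / (2 sinθ) = (-0.495982, -0.279008, -0.822287)
rvec = θ·k = (-0.196351, -0.110455, -0.325530)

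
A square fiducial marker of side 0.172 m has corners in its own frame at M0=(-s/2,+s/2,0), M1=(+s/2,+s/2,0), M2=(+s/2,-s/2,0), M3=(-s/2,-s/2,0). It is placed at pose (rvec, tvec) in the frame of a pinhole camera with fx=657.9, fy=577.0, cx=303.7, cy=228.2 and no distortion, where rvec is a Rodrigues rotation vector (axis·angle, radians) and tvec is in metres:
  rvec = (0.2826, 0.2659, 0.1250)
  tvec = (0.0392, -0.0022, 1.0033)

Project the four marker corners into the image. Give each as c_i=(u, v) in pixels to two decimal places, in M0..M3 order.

Intrinsics K: fx=657.9, fy=577.0, cx=303.7, cy=228.2
Marker side s = 0.172 m; corners in marker frame (Z=0):
  M0 = (-0.0860, +0.0860, 0)
  M1 = (+0.0860, +0.0860, 0)
  M2 = (+0.0860, -0.0860, 0)
  M3 = (-0.0860, -0.0860, 0)
rvec = (0.2826, 0.2659, 0.1250), |rvec| = θ = 0.40766 rad = 23.357°
Rodrigues: sinθ=0.39647, 1−cosθ=0.08195; R = I + sinθ·[k]× + (1−cosθ)·[k]×²:
    [+0.95743 -0.08451 +0.27602]
    [+0.15862 +0.95291 -0.25845]
    [-0.24118 +0.29123 +0.92575]
t = (0.0392, -0.0022, 1.0033) m
M0: Pc = R·M0+t = (-0.05041, +0.06611, +1.04909); u = 657.9·(-0.05041)/1.04909 + 303.7 = 272.0889, v = 577.0·(+0.06611)/1.04909 + 228.2 = 264.5602
M1: Pc = R·M1+t = (+0.11427, +0.09339, +1.00760); u = 657.9·(+0.11427)/1.00760 + 303.7 = 378.3115, v = 577.0·(+0.09339)/1.00760 + 228.2 = 281.6805
M2: Pc = R·M2+t = (+0.12881, -0.07051, +0.95751); u = 657.9·(+0.12881)/0.95751 + 303.7 = 392.2023, v = 577.0·(-0.07051)/0.95751 + 228.2 = 185.7110
M3: Pc = R·M3+t = (-0.03587, -0.09779, +0.99900); u = 657.9·(-0.03587)/0.99900 + 303.7 = 280.0768, v = 577.0·(-0.09779)/0.99900 + 228.2 = 171.7173

c0=(272.09, 264.56) c1=(378.31, 281.68) c2=(392.20, 185.71) c3=(280.08, 171.72)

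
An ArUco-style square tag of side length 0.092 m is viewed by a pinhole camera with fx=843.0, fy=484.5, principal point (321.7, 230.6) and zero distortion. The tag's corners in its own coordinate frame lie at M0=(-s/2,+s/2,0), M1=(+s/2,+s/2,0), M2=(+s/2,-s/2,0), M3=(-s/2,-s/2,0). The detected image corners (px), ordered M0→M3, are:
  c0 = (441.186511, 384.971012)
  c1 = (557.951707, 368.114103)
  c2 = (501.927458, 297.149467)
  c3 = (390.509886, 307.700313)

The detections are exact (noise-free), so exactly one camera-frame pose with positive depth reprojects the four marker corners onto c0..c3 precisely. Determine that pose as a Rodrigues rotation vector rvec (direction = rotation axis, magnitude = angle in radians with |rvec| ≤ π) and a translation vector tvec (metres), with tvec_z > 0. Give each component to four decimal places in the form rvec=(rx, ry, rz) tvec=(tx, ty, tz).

Intrinsics K: fx=843.0, fy=484.5, cx=321.7, cy=230.6
Marker side s = 0.092 m; corners in marker frame (Z=0):
  M0 = (-0.0460, +0.0460, 0)
  M1 = (+0.0460, +0.0460, 0)
  M2 = (+0.0460, -0.0460, 0)
  M3 = (-0.0460, -0.0460, 0)
Detected image corners:
  c0 = (441.186511, 384.971012) px
  c1 = (557.951707, 368.114103) px
  c2 = (501.927458, 297.149467) px
  c3 = (390.509886, 307.700313) px
Planar DLT: solve 8×8 A·h = b for H (H[2,2]=1):
  H  [+1600.49490 +170.93634 +473.83622]
  H  [+111.94893 +510.10154 +337.76484]
  H  [+0.76451 -0.86696 +1.00000]
B = K⁻¹H; ‖b₁‖=1.784375, ‖b₂‖=1.784375; λ = 2/(‖b₁‖+‖b₂‖) = 0.560420, sign → tz>0 ⇒ λ=+0.560420
r₁ = λ·B[:,0] = (+0.90050,-0.07443,+0.42844); r₂ = λ·B[:,1] = (+0.29905,+0.82128,-0.48586)
r₃ = r₁×r₂ = (-0.31571,+0.56565,+0.76182); SVD([r₁ r₂ r₃]) → R = UVᵀ:
  R  [+0.90050 +0.29905 -0.31571]
  R  [-0.07443 +0.82128 +0.56565]
  R  [+0.42844 -0.48586 +0.76182]
t = (+0.10114, +0.12396, +0.56042) m
tr R = 2.483601; θ = arccos((tr R − 1)/2) = 0.735045 rad = 42.115°
axis k = ((R−Rᵀ)₃₂, (R−Rᵀ)₁₃, (R−Rᵀ)₂₁) / (2 sinθ) = (-0.783983, -0.554827, -0.278457)
rvec = θ·k = (-0.576262, -0.407823, -0.204679)

rvec=(-0.5763, -0.4078, -0.2047) tvec=(0.1011, 0.1240, 0.5604)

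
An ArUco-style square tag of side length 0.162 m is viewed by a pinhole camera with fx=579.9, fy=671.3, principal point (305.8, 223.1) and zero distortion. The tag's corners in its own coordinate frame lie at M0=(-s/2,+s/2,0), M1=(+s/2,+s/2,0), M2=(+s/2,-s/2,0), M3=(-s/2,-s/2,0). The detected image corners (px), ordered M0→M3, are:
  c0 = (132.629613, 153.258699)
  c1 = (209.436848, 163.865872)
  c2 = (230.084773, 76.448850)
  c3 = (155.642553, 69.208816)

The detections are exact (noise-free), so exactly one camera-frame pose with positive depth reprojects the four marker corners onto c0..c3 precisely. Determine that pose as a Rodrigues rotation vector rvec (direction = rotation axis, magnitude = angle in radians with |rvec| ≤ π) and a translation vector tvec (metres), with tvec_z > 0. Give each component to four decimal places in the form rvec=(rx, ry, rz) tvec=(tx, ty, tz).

rvec=(-0.3167, 0.2237, 0.1713) tvec=(-0.2420, -0.1823, 1.1294)

Intrinsics K: fx=579.9, fy=671.3, cx=305.8, cy=223.1
Marker side s = 0.162 m; corners in marker frame (Z=0):
  M0 = (-0.0810, +0.0810, 0)
  M1 = (+0.0810, +0.0810, 0)
  M2 = (+0.0810, -0.0810, 0)
  M3 = (-0.0810, -0.0810, 0)
Detected image corners:
  c0 = (132.629613, 153.258699) px
  c1 = (209.436848, 163.865872) px
  c2 = (230.084773, 76.448850) px
  c3 = (155.642553, 69.208816) px
Planar DLT: solve 8×8 A·h = b for H (H[2,2]=1):
  H  [+427.39356 -181.34470 +181.51309]
  H  [+29.89537 +499.49378 +114.73090]
  H  [-0.21586 -0.25535 +1.00000]
B = K⁻¹H; ‖b₁‖=0.885462, ‖b₂‖=0.885462; λ = 2/(‖b₁‖+‖b₂‖) = 1.129354, sign → tz>0 ⇒ λ=+1.129354
r₁ = λ·B[:,0] = (+0.96090,+0.13131,-0.24378); r₂ = λ·B[:,1] = (-0.20109,+0.93616,-0.28839)
r₃ = r₁×r₂ = (+0.19035,+0.32613,+0.92596); SVD([r₁ r₂ r₃]) → R = UVᵀ:
  R  [+0.96090 -0.20109 +0.19035]
  R  [+0.13131 +0.93616 +0.32613]
  R  [-0.24378 -0.28839 +0.92596]
t = (-0.24205, -0.18231, +1.12935) m
tr R = 2.823022; θ = arccos((tr R − 1)/2) = 0.423853 rad = 24.285°
axis k = ((R−Rᵀ)₃₂, (R−Rᵀ)₁₃, (R−Rᵀ)₂₁) / (2 sinθ) = (-0.747087, +0.527780, +0.404115)
rvec = θ·k = (-0.316655, +0.223701, +0.171285)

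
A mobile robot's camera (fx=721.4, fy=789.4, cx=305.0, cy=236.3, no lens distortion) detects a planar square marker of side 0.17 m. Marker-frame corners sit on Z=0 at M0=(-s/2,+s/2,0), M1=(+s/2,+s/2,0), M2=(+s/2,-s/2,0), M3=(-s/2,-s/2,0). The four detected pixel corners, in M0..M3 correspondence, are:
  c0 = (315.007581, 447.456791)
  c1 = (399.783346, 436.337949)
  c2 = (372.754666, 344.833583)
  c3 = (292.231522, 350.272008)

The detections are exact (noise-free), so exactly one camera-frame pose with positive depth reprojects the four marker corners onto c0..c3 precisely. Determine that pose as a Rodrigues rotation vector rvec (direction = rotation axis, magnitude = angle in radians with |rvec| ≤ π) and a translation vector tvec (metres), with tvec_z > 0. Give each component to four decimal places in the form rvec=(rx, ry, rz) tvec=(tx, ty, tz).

rvec=(-0.6045, -0.4202, -0.1288) tvec=(0.0740, 0.2608, 1.3138)

Intrinsics K: fx=721.4, fy=789.4, cx=305.0, cy=236.3
Marker side s = 0.17 m; corners in marker frame (Z=0):
  M0 = (-0.0850, +0.0850, 0)
  M1 = (+0.0850, +0.0850, 0)
  M2 = (+0.0850, -0.0850, 0)
  M3 = (-0.0850, -0.0850, 0)
Detected image corners:
  c0 = (315.007581, 447.456791) px
  c1 = (399.783346, 436.337949) px
  c2 = (372.754666, 344.833583) px
  c3 = (292.231522, 350.272008) px
Planar DLT: solve 8×8 A·h = b for H (H[2,2]=1):
  H  [+595.84670 +9.24748 +345.64330]
  H  [+77.85478 +397.08404 +393.01359]
  H  [+0.31917 -0.39884 +1.00000]
B = K⁻¹H; ‖b₁‖=0.761173, ‖b₂‖=0.761173; λ = 2/(‖b₁‖+‖b₂‖) = 1.313762, sign → tz>0 ⇒ λ=+1.313762
r₁ = λ·B[:,0] = (+0.90783,+0.00405,+0.41932); r₂ = λ·B[:,1] = (+0.23837,+0.81770,-0.52398)
r₃ = r₁×r₂ = (-0.34500,+0.57564,+0.74136); SVD([r₁ r₂ r₃]) → R = UVᵀ:
  R  [+0.90783 +0.23837 -0.34500]
  R  [+0.00405 +0.81770 +0.57564]
  R  [+0.41932 -0.52398 +0.74136]
t = (+0.07402, +0.26081, +1.31376) m
tr R = 2.466890; θ = arccos((tr R − 1)/2) = 0.747420 rad = 42.824°
axis k = ((R−Rᵀ)₃₂, (R−Rᵀ)₁₃, (R−Rᵀ)₂₁) / (2 sinθ) = (-0.808837, -0.562206, -0.172359)
rvec = θ·k = (-0.604541, -0.420204, -0.128825)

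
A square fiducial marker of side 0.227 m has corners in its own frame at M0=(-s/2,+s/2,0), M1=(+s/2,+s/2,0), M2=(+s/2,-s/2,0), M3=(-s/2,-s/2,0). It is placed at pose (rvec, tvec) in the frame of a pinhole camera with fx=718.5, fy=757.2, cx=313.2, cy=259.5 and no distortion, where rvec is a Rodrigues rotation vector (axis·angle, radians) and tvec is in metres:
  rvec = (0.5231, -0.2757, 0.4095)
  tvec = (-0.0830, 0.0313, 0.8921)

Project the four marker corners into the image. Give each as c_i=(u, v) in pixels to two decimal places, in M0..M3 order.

Intrinsics K: fx=718.5, fy=757.2, cx=313.2, cy=259.5
Marker side s = 0.227 m; corners in marker frame (Z=0):
  M0 = (-0.1135, +0.1135, 0)
  M1 = (+0.1135, +0.1135, 0)
  M2 = (+0.1135, -0.1135, 0)
  M3 = (-0.1135, -0.1135, 0)
rvec = (0.5231, -0.2757, 0.4095), |rvec| = θ = 0.71926 rad = 41.211°
Rodrigues: sinθ=0.65883, 1−cosθ=0.24771; R = I + sinθ·[k]× + (1−cosθ)·[k]×²:
    [+0.88331 -0.44415 -0.14997]
    [+0.30604 +0.78869 -0.53321]
    [+0.35510 +0.42509 +0.83259]
t = (-0.0830, 0.0313, 0.8921) m
M0: Pc = R·M0+t = (-0.23367, +0.08608, +0.90004); u = 718.5·(-0.23367)/0.90004 + 313.2 = 126.6651, v = 757.2·(+0.08608)/0.90004 + 259.5 = 331.9189
M1: Pc = R·M1+t = (-0.03315, +0.15555, +0.98065); u = 718.5·(-0.03315)/0.98065 + 313.2 = 288.9083, v = 757.2·(+0.15555)/0.98065 + 259.5 = 379.6076
M2: Pc = R·M2+t = (+0.06767, -0.02348, +0.88416); u = 718.5·(+0.06767)/0.88416 + 313.2 = 368.1887, v = 757.2·(-0.02348)/0.88416 + 259.5 = 239.3910
M3: Pc = R·M3+t = (-0.13285, -0.09295, +0.80355); u = 718.5·(-0.13285)/0.80355 + 313.2 = 194.4152, v = 757.2·(-0.09295)/0.80355 + 259.5 = 171.9097

c0=(126.67, 331.92) c1=(288.91, 379.61) c2=(368.19, 239.39) c3=(194.42, 171.91)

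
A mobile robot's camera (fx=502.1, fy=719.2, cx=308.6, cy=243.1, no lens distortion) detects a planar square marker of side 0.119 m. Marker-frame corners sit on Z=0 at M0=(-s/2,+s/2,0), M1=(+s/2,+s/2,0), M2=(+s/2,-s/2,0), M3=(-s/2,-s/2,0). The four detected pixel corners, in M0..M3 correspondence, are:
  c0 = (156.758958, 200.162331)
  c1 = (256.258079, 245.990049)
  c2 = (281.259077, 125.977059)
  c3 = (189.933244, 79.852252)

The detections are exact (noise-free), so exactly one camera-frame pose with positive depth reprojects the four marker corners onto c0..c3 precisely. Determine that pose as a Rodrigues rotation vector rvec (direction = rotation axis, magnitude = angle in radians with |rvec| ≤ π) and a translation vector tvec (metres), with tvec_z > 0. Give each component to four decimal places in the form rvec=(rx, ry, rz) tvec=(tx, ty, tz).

Intrinsics K: fx=502.1, fy=719.2, cx=308.6, cy=243.1
Marker side s = 0.119 m; corners in marker frame (Z=0):
  M0 = (-0.0595, +0.0595, 0)
  M1 = (+0.0595, +0.0595, 0)
  M2 = (+0.0595, -0.0595, 0)
  M3 = (-0.0595, -0.0595, 0)
Detected image corners:
  c0 = (156.758958, 200.162331) px
  c1 = (256.258079, 245.990049) px
  c2 = (281.259077, 125.977059) px
  c3 = (189.933244, 79.852252) px
Planar DLT: solve 8×8 A·h = b for H (H[2,2]=1):
  H  [+859.11740 -385.14109 +222.35825]
  H  [+429.63964 +905.58945 +161.07400]
  H  [+0.26527 -0.63899 +1.00000]
B = K⁻¹H; ‖b₁‖=1.650602, ‖b₂‖=1.650602; λ = 2/(‖b₁‖+‖b₂‖) = 0.605840, sign → tz>0 ⇒ λ=+0.605840
r₁ = λ·B[:,0] = (+0.93785,+0.30760,+0.16071); r₂ = λ·B[:,1] = (-0.22678,+0.89370,-0.38712)
r₃ = r₁×r₂ = (-0.26270,+0.32662,+0.90791); SVD([r₁ r₂ r₃]) → R = UVᵀ:
  R  [+0.93785 -0.22678 -0.26270]
  R  [+0.30760 +0.89370 +0.32662]
  R  [+0.16071 -0.38712 +0.90791]
t = (-0.10406, -0.06910, +0.60584) m
tr R = 2.739465; θ = arccos((tr R − 1)/2) = 0.516137 rad = 29.572°
axis k = ((R−Rᵀ)₃₂, (R−Rᵀ)₁₃, (R−Rᵀ)₂₁) / (2 sinθ) = (-0.723104, -0.428968, +0.541393)
rvec = θ·k = (-0.373221, -0.221406, +0.279433)

rvec=(-0.3732, -0.2214, 0.2794) tvec=(-0.1041, -0.0691, 0.6058)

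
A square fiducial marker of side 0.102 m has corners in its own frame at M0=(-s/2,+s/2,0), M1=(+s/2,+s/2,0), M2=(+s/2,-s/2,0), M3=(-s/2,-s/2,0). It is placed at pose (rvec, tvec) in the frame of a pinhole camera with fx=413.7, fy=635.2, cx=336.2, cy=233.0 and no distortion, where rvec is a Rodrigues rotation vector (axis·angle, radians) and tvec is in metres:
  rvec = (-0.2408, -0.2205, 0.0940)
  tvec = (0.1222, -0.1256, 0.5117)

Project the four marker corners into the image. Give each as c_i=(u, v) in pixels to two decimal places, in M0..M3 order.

c0=(394.86, 125.98) c1=(472.90, 145.44) c2=(471.68, 32.40) c3=(397.40, 9.29)

Intrinsics K: fx=413.7, fy=635.2, cx=336.2, cy=233.0
Marker side s = 0.102 m; corners in marker frame (Z=0):
  M0 = (-0.0510, +0.0510, 0)
  M1 = (+0.0510, +0.0510, 0)
  M2 = (+0.0510, -0.0510, 0)
  M3 = (-0.0510, -0.0510, 0)
rvec = (-0.2408, -0.2205, 0.0940), |rvec| = θ = 0.33977 rad = 19.467°
Rodrigues: sinθ=0.33327, 1−cosθ=0.05717; R = I + sinθ·[k]× + (1−cosθ)·[k]×²:
    [+0.97155 -0.06591 -0.22749]
    [+0.11850 +0.96691 +0.22593]
    [+0.20507 -0.24646 +0.94721]
t = (0.1222, -0.1256, 0.5117) m
M0: Pc = R·M0+t = (+0.06929, -0.08233, +0.48867); u = 413.7·(+0.06929)/0.48867 + 336.2 = 394.8594, v = 635.2·(-0.08233)/0.48867 + 233.0 = 125.9822
M1: Pc = R·M1+t = (+0.16839, -0.07024, +0.50959); u = 413.7·(+0.16839)/0.50959 + 336.2 = 472.9021, v = 635.2·(-0.07024)/0.50959 + 233.0 = 145.4409
M2: Pc = R·M2+t = (+0.17511, -0.16887, +0.53473); u = 413.7·(+0.17511)/0.53473 + 336.2 = 471.6765, v = 635.2·(-0.16887)/0.53473 + 233.0 = 32.4015
M3: Pc = R·M3+t = (+0.07601, -0.18096, +0.51381); u = 413.7·(+0.07601)/0.51381 + 336.2 = 397.4022, v = 635.2·(-0.18096)/0.51381 + 233.0 = 9.2930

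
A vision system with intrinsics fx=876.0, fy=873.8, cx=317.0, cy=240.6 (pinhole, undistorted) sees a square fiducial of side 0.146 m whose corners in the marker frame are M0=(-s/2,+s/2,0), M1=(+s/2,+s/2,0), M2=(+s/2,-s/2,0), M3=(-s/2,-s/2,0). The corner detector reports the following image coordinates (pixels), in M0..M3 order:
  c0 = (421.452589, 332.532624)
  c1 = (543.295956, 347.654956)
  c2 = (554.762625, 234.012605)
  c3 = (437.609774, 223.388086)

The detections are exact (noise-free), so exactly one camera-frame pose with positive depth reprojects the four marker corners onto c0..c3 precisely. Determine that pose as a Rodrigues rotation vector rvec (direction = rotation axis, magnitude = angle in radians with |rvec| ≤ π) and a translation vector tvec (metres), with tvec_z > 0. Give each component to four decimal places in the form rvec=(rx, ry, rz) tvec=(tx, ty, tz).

Intrinsics K: fx=876.0, fy=873.8, cx=317.0, cy=240.6
Marker side s = 0.146 m; corners in marker frame (Z=0):
  M0 = (-0.0730, +0.0730, 0)
  M1 = (+0.0730, +0.0730, 0)
  M2 = (+0.0730, -0.0730, 0)
  M3 = (-0.0730, -0.0730, 0)
Detected image corners:
  c0 = (421.452589, 332.532624) px
  c1 = (543.295956, 347.654956) px
  c2 = (554.762625, 234.012605) px
  c3 = (437.609774, 223.388086) px
Planar DLT: solve 8×8 A·h = b for H (H[2,2]=1):
  H  [+699.60212 -240.12833 +488.37325]
  H  [+18.94409 +678.27360 +283.07629]
  H  [-0.24225 -0.29685 +1.00000]
B = K⁻¹H; ‖b₁‖=0.923050, ‖b₂‖=0.923050; λ = 2/(‖b₁‖+‖b₂‖) = 1.083365, sign → tz>0 ⇒ λ=+1.083365
r₁ = λ·B[:,0] = (+0.96018,+0.09575,-0.26245); r₂ = λ·B[:,1] = (-0.18059,+0.92950,-0.32159)
r₃ = r₁×r₂ = (+0.21315,+0.35619,+0.90978); SVD([r₁ r₂ r₃]) → R = UVᵀ:
  R  [+0.96018 -0.18059 +0.21315]
  R  [+0.09575 +0.92950 +0.35619]
  R  [-0.26245 -0.32159 +0.90978]
t = (+0.21194, +0.05266, +1.08336) m
tr R = 2.799458; θ = arccos((tr R − 1)/2) = 0.451649 rad = 25.878°
axis k = ((R−Rᵀ)₃₂, (R−Rᵀ)₁₃, (R−Rᵀ)₂₁) / (2 sinθ) = (-0.776472, +0.544852, +0.316586)
rvec = θ·k = (-0.350693, +0.246082, +0.142985)

rvec=(-0.3507, 0.2461, 0.1430) tvec=(0.2119, 0.0527, 1.0834)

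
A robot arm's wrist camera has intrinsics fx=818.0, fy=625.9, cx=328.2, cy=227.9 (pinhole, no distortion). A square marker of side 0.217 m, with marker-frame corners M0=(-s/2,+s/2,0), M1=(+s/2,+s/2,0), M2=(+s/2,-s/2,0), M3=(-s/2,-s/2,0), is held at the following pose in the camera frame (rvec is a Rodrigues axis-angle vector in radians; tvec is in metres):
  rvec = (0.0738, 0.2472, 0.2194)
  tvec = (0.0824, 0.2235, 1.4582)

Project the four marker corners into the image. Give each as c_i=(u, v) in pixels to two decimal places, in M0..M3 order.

Intrinsics K: fx=818.0, fy=625.9, cx=328.2, cy=227.9
Marker side s = 0.217 m; corners in marker frame (Z=0):
  M0 = (-0.1085, +0.1085, 0)
  M1 = (+0.1085, +0.1085, 0)
  M2 = (+0.1085, -0.1085, 0)
  M3 = (-0.1085, -0.1085, 0)
rvec = (0.0738, 0.2472, 0.2194), |rvec| = θ = 0.33866 rad = 19.404°
Rodrigues: sinθ=0.33222, 1−cosθ=0.05680; R = I + sinθ·[k]× + (1−cosθ)·[k]×²:
    [+0.94590 -0.20620 +0.25052]
    [+0.22426 +0.97346 -0.04554]
    [-0.23448 +0.09926 +0.96704]
t = (0.0824, 0.2235, 1.4582) m
M0: Pc = R·M0+t = (-0.04260, +0.30479, +1.49441); u = 818.0·(-0.04260)/1.49441 + 328.2 = 304.8808, v = 625.9·(+0.30479)/1.49441 + 227.9 = 355.5536
M1: Pc = R·M1+t = (+0.16266, +0.35345, +1.44353); u = 818.0·(+0.16266)/1.44353 + 328.2 = 420.3728, v = 625.9·(+0.35345)/1.44353 + 227.9 = 381.1541
M2: Pc = R·M2+t = (+0.20740, +0.14221, +1.42199); u = 818.0·(+0.20740)/1.42199 + 328.2 = 447.5082, v = 625.9·(+0.14221)/1.42199 + 227.9 = 290.4957
M3: Pc = R·M3+t = (+0.00214, +0.09355, +1.47287); u = 818.0·(+0.00214)/1.47287 + 328.2 = 329.3898, v = 625.9·(+0.09355)/1.47287 + 227.9 = 267.6528

c0=(304.88, 355.55) c1=(420.37, 381.15) c2=(447.51, 290.50) c3=(329.39, 267.65)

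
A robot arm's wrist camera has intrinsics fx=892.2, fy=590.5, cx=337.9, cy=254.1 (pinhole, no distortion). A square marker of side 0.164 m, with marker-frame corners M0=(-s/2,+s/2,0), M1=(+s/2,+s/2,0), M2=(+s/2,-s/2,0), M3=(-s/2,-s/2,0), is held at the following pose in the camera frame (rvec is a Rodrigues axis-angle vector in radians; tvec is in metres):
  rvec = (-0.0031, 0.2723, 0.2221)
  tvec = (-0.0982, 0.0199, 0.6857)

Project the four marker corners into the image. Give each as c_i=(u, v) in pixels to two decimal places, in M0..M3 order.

c0=(95.23, 322.39) c1=(285.54, 358.46) c2=(333.40, 216.35) c3=(138.92, 188.89)

Intrinsics K: fx=892.2, fy=590.5, cx=337.9, cy=254.1
Marker side s = 0.164 m; corners in marker frame (Z=0):
  M0 = (-0.0820, +0.0820, 0)
  M1 = (+0.0820, +0.0820, 0)
  M2 = (+0.0820, -0.0820, 0)
  M3 = (-0.0820, -0.0820, 0)
rvec = (-0.0031, 0.2723, 0.2221), |rvec| = θ = 0.35140 rad = 20.134°
Rodrigues: sinθ=0.34422, 1−cosθ=0.06111; R = I + sinθ·[k]× + (1−cosθ)·[k]×²:
    [+0.93889 -0.21797 +0.26639]
    [+0.21714 +0.97558 +0.03297]
    [-0.26707 +0.02689 +0.96330]
t = (-0.0982, 0.0199, 0.6857) m
M0: Pc = R·M0+t = (-0.19306, +0.08209, +0.70981); u = 892.2·(-0.19306)/0.70981 + 337.9 = 95.2262, v = 590.5·(+0.08209)/0.70981 + 254.1 = 322.3942
M1: Pc = R·M1+t = (-0.03908, +0.11770, +0.66601); u = 892.2·(-0.03908)/0.66601 + 337.9 = 285.5412, v = 590.5·(+0.11770)/0.66601 + 254.1 = 358.4592
M2: Pc = R·M2+t = (-0.00334, -0.04229, +0.66159); u = 892.2·(-0.00334)/0.66159 + 337.9 = 333.4003, v = 590.5·(-0.04229)/0.66159 + 254.1 = 216.3523
M3: Pc = R·M3+t = (-0.15732, -0.07790, +0.70539); u = 892.2·(-0.15732)/0.70539 + 337.9 = 138.9237, v = 590.5·(-0.07790)/0.70539 + 254.1 = 188.8856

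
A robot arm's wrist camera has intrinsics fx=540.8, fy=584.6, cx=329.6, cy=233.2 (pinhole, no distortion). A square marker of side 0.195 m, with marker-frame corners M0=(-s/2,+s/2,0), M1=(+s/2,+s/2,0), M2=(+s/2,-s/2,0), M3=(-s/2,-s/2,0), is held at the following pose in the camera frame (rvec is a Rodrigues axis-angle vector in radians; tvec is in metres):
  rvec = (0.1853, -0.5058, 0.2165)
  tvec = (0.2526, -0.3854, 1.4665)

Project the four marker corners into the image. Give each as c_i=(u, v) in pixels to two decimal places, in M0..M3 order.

c0=(384.46, 107.58) c1=(439.88, 127.43) c2=(459.17, 52.91) c3=(404.15, 27.59)

Intrinsics K: fx=540.8, fy=584.6, cx=329.6, cy=233.2
Marker side s = 0.195 m; corners in marker frame (Z=0):
  M0 = (-0.0975, +0.0975, 0)
  M1 = (+0.0975, +0.0975, 0)
  M2 = (+0.0975, -0.0975, 0)
  M3 = (-0.0975, -0.0975, 0)
rvec = (0.1853, -0.5058, 0.2165), |rvec| = θ = 0.58055 rad = 33.263°
Rodrigues: sinθ=0.54849, 1−cosθ=0.16384; R = I + sinθ·[k]× + (1−cosθ)·[k]×²:
    [+0.85285 -0.25010 -0.45836]
    [+0.15898 +0.96052 -0.22830]
    [+0.49736 +0.12183 +0.85894]
t = (0.2526, -0.3854, 1.4665) m
M0: Pc = R·M0+t = (+0.14506, -0.30725, +1.42989); u = 540.8·(+0.14506)/1.42989 + 329.6 = 384.4642, v = 584.6·(-0.30725)/1.42989 + 233.2 = 107.5829
M1: Pc = R·M1+t = (+0.31137, -0.27625, +1.52687); u = 540.8·(+0.31137)/1.52687 + 329.6 = 439.8829, v = 584.6·(-0.27625)/1.52687 + 233.2 = 127.4316
M2: Pc = R·M2+t = (+0.36014, -0.46355, +1.50311); u = 540.8·(+0.36014)/1.50311 + 329.6 = 459.1727, v = 584.6·(-0.46355)/1.50311 + 233.2 = 52.9133
M3: Pc = R·M3+t = (+0.19383, -0.49455, +1.40613); u = 540.8·(+0.19383)/1.40613 + 329.6 = 404.1482, v = 584.6·(-0.49455)/1.40613 + 233.2 = 27.5894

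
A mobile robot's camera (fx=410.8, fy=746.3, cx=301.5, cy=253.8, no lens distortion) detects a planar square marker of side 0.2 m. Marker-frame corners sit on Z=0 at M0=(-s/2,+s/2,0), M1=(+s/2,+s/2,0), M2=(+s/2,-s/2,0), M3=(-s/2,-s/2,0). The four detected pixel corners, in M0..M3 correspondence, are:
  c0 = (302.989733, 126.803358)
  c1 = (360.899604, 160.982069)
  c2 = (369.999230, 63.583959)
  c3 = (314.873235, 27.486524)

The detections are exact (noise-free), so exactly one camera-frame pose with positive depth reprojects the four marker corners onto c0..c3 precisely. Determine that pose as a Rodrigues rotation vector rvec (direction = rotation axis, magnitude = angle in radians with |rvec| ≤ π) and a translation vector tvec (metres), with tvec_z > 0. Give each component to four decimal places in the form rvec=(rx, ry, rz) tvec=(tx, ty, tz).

rvec=(-0.2620, -0.2713, 0.2372) tvec=(0.1177, -0.2853, 1.3323)

Intrinsics K: fx=410.8, fy=746.3, cx=301.5, cy=253.8
Marker side s = 0.2 m; corners in marker frame (Z=0):
  M0 = (-0.1000, +0.1000, 0)
  M1 = (+0.1000, +0.1000, 0)
  M2 = (+0.1000, -0.1000, 0)
  M3 = (-0.1000, -0.1000, 0)
Detected image corners:
  c0 = (302.989733, 126.803358) px
  c1 = (360.899604, 160.982069) px
  c2 = (369.999230, 63.583959) px
  c3 = (314.873235, 27.486524) px
Planar DLT: solve 8×8 A·h = b for H (H[2,2]=1):
  H  [+341.10658 -124.49057 +337.79436]
  H  [+192.27175 +471.43649 +93.96730]
  H  [+0.17398 -0.21399 +1.00000]
B = K⁻¹H; ‖b₁‖=0.750588, ‖b₂‖=0.750588; λ = 2/(‖b₁‖+‖b₂‖) = 1.332289, sign → tz>0 ⇒ λ=+1.332289
r₁ = λ·B[:,0] = (+0.93614,+0.26441,+0.23180); r₂ = λ·B[:,1] = (-0.19451,+0.93856,-0.28509)
r₃ = r₁×r₂ = (-0.29294,+0.22180,+0.93005); SVD([r₁ r₂ r₃]) → R = UVᵀ:
  R  [+0.93614 -0.19451 -0.29294]
  R  [+0.26441 +0.93856 +0.22180]
  R  [+0.23180 -0.28509 +0.93005]
t = (+0.11771, -0.28533, +1.33229) m
tr R = 2.804747; θ = arccos((tr R − 1)/2) = 0.445551 rad = 25.528°
axis k = ((R−Rᵀ)₃₂, (R−Rᵀ)₁₃, (R−Rᵀ)₂₁) / (2 sinθ) = (-0.588100, -0.608804, +0.532443)
rvec = θ·k = (-0.262028, -0.271253, +0.237231)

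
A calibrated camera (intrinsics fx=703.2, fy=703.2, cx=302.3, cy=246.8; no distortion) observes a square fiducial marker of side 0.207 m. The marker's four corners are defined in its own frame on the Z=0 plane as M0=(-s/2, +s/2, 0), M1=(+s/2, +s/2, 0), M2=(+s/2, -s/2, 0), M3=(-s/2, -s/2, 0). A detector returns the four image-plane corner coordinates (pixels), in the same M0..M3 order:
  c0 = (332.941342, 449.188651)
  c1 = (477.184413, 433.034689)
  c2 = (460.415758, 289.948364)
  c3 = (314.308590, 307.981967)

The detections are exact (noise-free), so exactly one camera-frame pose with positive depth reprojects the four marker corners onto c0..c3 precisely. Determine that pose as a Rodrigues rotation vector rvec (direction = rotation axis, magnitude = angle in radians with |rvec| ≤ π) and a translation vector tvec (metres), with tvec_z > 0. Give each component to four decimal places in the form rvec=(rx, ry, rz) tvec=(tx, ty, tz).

Intrinsics K: fx=703.2, fy=703.2, cx=302.3, cy=246.8
Marker side s = 0.207 m; corners in marker frame (Z=0):
  M0 = (-0.1035, +0.1035, 0)
  M1 = (+0.1035, +0.1035, 0)
  M2 = (+0.1035, -0.1035, 0)
  M3 = (-0.1035, -0.1035, 0)
Detected image corners:
  c0 = (332.941342, 449.188651) px
  c1 = (477.184413, 433.034689) px
  c2 = (460.415758, 289.948364) px
  c3 = (314.308590, 307.981967) px
Planar DLT: solve 8×8 A·h = b for H (H[2,2]=1):
  H  [+679.26532 +112.80011 +395.85780]
  H  [-103.12258 +712.13446 +370.59378]
  H  [-0.05561 +0.06881 +1.00000]
B = K⁻¹H; ‖b₁‖=0.999546, ‖b₂‖=0.999546; λ = 2/(‖b₁‖+‖b₂‖) = 1.000454, sign → tz>0 ⇒ λ=+1.000454
r₁ = λ·B[:,0] = (+0.99032,-0.12719,-0.05563); r₂ = λ·B[:,1] = (+0.13089,+0.98900,+0.06884)
r₃ = r₁×r₂ = (+0.04626,-0.07546,+0.99608); SVD([r₁ r₂ r₃]) → R = UVᵀ:
  R  [+0.99032 +0.13089 +0.04626]
  R  [-0.12719 +0.98900 -0.07546]
  R  [-0.05563 +0.06884 +0.99608]
t = (+0.13311, +0.17612, +1.00045) m
tr R = 2.975397; θ = arccos((tr R − 1)/2) = 0.157016 rad = 8.996°
axis k = ((R−Rᵀ)₃₂, (R−Rᵀ)₁₃, (R−Rᵀ)₂₁) / (2 sinθ) = (+0.461395, +0.325808, -0.825205)
rvec = θ·k = (+0.072446, +0.051157, -0.129571)

rvec=(0.0724, 0.0512, -0.1296) tvec=(0.1331, 0.1761, 1.0005)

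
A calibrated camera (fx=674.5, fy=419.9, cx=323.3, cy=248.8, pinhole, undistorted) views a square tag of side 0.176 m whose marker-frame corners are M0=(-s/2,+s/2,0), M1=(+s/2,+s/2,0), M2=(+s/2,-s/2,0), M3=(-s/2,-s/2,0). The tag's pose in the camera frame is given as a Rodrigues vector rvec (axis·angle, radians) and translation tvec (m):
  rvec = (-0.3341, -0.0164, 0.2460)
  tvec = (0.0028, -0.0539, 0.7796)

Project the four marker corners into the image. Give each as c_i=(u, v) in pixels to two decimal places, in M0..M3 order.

c0=(230.72, 251.79) c1=(383.99, 275.67) c2=(414.46, 189.86) c3=(271.89, 168.13)

Intrinsics K: fx=674.5, fy=419.9, cx=323.3, cy=248.8
Marker side s = 0.176 m; corners in marker frame (Z=0):
  M0 = (-0.0880, +0.0880, 0)
  M1 = (+0.0880, +0.0880, 0)
  M2 = (+0.0880, -0.0880, 0)
  M3 = (-0.0880, -0.0880, 0)
rvec = (-0.3341, -0.0164, 0.2460), |rvec| = θ = 0.41522 rad = 23.790°
Rodrigues: sinθ=0.40339, 1−cosθ=0.08497; R = I + sinθ·[k]× + (1−cosθ)·[k]×²:
    [+0.97004 -0.23629 -0.05644]
    [+0.24169 +0.91516 +0.32259]
    [-0.02457 -0.32657 +0.94485]
t = (0.0028, -0.0539, 0.7796) m
M0: Pc = R·M0+t = (-0.10336, +0.00537, +0.75302); u = 674.5·(-0.10336)/0.75302 + 323.3 = 230.7206, v = 419.9·(+0.00537)/0.75302 + 248.8 = 251.7917
M1: Pc = R·M1+t = (+0.06737, +0.04790, +0.74870); u = 674.5·(+0.06737)/0.74870 + 323.3 = 383.9934, v = 419.9·(+0.04790)/0.74870 + 248.8 = 275.6659
M2: Pc = R·M2+t = (+0.10896, -0.11317, +0.80618); u = 674.5·(+0.10896)/0.80618 + 323.3 = 414.4609, v = 419.9·(-0.11317)/0.80618 + 248.8 = 189.8575
M3: Pc = R·M3+t = (-0.06177, -0.15570, +0.81050); u = 674.5·(-0.06177)/0.81050 + 323.3 = 271.8949, v = 419.9·(-0.15570)/0.81050 + 248.8 = 168.1342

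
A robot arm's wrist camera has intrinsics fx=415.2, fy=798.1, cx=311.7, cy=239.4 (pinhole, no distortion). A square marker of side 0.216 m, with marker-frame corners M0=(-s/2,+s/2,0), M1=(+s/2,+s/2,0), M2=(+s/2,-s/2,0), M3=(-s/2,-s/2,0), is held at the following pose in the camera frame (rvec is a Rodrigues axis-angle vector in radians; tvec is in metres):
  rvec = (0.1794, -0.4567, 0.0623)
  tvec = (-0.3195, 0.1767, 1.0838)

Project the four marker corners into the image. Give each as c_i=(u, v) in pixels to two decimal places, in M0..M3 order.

Intrinsics K: fx=415.2, fy=798.1, cx=311.7, cy=239.4
Marker side s = 0.216 m; corners in marker frame (Z=0):
  M0 = (-0.1080, +0.1080, 0)
  M1 = (+0.1080, +0.1080, 0)
  M2 = (+0.1080, -0.1080, 0)
  M3 = (-0.1080, -0.1080, 0)
rvec = (0.1794, -0.4567, 0.0623), |rvec| = θ = 0.49461 rad = 28.339°
Rodrigues: sinθ=0.47469, 1−cosθ=0.11985; R = I + sinθ·[k]× + (1−cosθ)·[k]×²:
    [+0.89592 -0.09993 -0.43283]
    [+0.01965 +0.98233 -0.18611]
    [+0.44378 +0.15824 +0.88205]
t = (-0.3195, 0.1767, 1.0838) m
M0: Pc = R·M0+t = (-0.42705, +0.28067, +1.05296); u = 415.2·(-0.42705)/1.05296 + 311.7 = 143.3065, v = 798.1·(+0.28067)/1.05296 + 239.4 = 452.1355
M1: Pc = R·M1+t = (-0.23353, +0.28491, +1.14882); u = 415.2·(-0.23353)/1.14882 + 311.7 = 227.2977, v = 798.1·(+0.28491)/1.14882 + 239.4 = 437.3341
M2: Pc = R·M2+t = (-0.21195, +0.07273, +1.11464); u = 415.2·(-0.21195)/1.11464 + 311.7 = 232.7498, v = 798.1·(+0.07273)/1.11464 + 239.4 = 291.4764
M3: Pc = R·M3+t = (-0.40547, +0.06849, +1.01878); u = 415.2·(-0.40547)/1.01878 + 311.7 = 146.4538, v = 798.1·(+0.06849)/1.01878 + 239.4 = 293.0507

c0=(143.31, 452.14) c1=(227.30, 437.33) c2=(232.75, 291.48) c3=(146.45, 293.05)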